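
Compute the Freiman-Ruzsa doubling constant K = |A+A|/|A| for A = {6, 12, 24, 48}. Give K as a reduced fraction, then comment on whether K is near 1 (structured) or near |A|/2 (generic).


|A| = 4.
Compute A + A by enumerating all 16 pairs.
A + A = {12, 18, 24, 30, 36, 48, 54, 60, 72, 96}, so |A + A| = 10.
K = |A + A| / |A| = 10/4 = 5/2 ≈ 2.5000.
Reference: AP of size 4 gives K = 7/4 ≈ 1.7500; a fully generic set of size 4 gives K ≈ 2.5000.

|A| = 4, |A + A| = 10, K = 10/4 = 5/2.


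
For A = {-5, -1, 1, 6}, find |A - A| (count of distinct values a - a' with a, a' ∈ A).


A - A = {a - a' : a, a' ∈ A}; |A| = 4.
Bounds: 2|A|-1 ≤ |A - A| ≤ |A|² - |A| + 1, i.e. 7 ≤ |A - A| ≤ 13.
Note: 0 ∈ A - A always (from a - a). The set is symmetric: if d ∈ A - A then -d ∈ A - A.
Enumerate nonzero differences d = a - a' with a > a' (then include -d):
Positive differences: {2, 4, 5, 6, 7, 11}
Full difference set: {0} ∪ (positive diffs) ∪ (negative diffs).
|A - A| = 1 + 2·6 = 13 (matches direct enumeration: 13).

|A - A| = 13


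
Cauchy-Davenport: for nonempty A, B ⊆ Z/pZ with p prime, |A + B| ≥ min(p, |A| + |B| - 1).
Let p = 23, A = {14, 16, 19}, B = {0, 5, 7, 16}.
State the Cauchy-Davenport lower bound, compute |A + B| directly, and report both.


Cauchy-Davenport: |A + B| ≥ min(p, |A| + |B| - 1) for A, B nonempty in Z/pZ.
|A| = 3, |B| = 4, p = 23.
CD lower bound = min(23, 3 + 4 - 1) = min(23, 6) = 6.
Compute A + B mod 23 directly:
a = 14: 14+0=14, 14+5=19, 14+7=21, 14+16=7
a = 16: 16+0=16, 16+5=21, 16+7=0, 16+16=9
a = 19: 19+0=19, 19+5=1, 19+7=3, 19+16=12
A + B = {0, 1, 3, 7, 9, 12, 14, 16, 19, 21}, so |A + B| = 10.
Verify: 10 ≥ 6? Yes ✓.

CD lower bound = 6, actual |A + B| = 10.


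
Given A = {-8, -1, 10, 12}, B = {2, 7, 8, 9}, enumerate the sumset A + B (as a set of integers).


A + B = {a + b : a ∈ A, b ∈ B}.
Enumerate all |A|·|B| = 4·4 = 16 pairs (a, b) and collect distinct sums.
a = -8: -8+2=-6, -8+7=-1, -8+8=0, -8+9=1
a = -1: -1+2=1, -1+7=6, -1+8=7, -1+9=8
a = 10: 10+2=12, 10+7=17, 10+8=18, 10+9=19
a = 12: 12+2=14, 12+7=19, 12+8=20, 12+9=21
Collecting distinct sums: A + B = {-6, -1, 0, 1, 6, 7, 8, 12, 14, 17, 18, 19, 20, 21}
|A + B| = 14

A + B = {-6, -1, 0, 1, 6, 7, 8, 12, 14, 17, 18, 19, 20, 21}


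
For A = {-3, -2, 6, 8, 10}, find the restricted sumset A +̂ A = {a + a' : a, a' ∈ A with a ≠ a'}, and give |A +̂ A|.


Restricted sumset: A +̂ A = {a + a' : a ∈ A, a' ∈ A, a ≠ a'}.
Equivalently, take A + A and drop any sum 2a that is achievable ONLY as a + a for a ∈ A (i.e. sums representable only with equal summands).
Enumerate pairs (a, a') with a < a' (symmetric, so each unordered pair gives one sum; this covers all a ≠ a'):
  -3 + -2 = -5
  -3 + 6 = 3
  -3 + 8 = 5
  -3 + 10 = 7
  -2 + 6 = 4
  -2 + 8 = 6
  -2 + 10 = 8
  6 + 8 = 14
  6 + 10 = 16
  8 + 10 = 18
Collected distinct sums: {-5, 3, 4, 5, 6, 7, 8, 14, 16, 18}
|A +̂ A| = 10
(Reference bound: |A +̂ A| ≥ 2|A| - 3 for |A| ≥ 2, with |A| = 5 giving ≥ 7.)

|A +̂ A| = 10


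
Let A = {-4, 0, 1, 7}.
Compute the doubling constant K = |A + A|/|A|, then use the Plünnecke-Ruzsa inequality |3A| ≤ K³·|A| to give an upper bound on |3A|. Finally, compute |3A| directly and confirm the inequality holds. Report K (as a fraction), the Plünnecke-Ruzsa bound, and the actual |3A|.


|A| = 4.
Step 1: Compute A + A by enumerating all 16 pairs.
A + A = {-8, -4, -3, 0, 1, 2, 3, 7, 8, 14}, so |A + A| = 10.
Step 2: Doubling constant K = |A + A|/|A| = 10/4 = 10/4 ≈ 2.5000.
Step 3: Plünnecke-Ruzsa gives |3A| ≤ K³·|A| = (2.5000)³ · 4 ≈ 62.5000.
Step 4: Compute 3A = A + A + A directly by enumerating all triples (a,b,c) ∈ A³; |3A| = 19.
Step 5: Check 19 ≤ 62.5000? Yes ✓.

K = 10/4, Plünnecke-Ruzsa bound K³|A| ≈ 62.5000, |3A| = 19, inequality holds.


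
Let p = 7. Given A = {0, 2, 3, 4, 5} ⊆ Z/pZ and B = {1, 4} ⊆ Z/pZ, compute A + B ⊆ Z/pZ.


Work in Z/7Z: reduce every sum a + b modulo 7.
Enumerate all 10 pairs:
a = 0: 0+1=1, 0+4=4
a = 2: 2+1=3, 2+4=6
a = 3: 3+1=4, 3+4=0
a = 4: 4+1=5, 4+4=1
a = 5: 5+1=6, 5+4=2
Distinct residues collected: {0, 1, 2, 3, 4, 5, 6}
|A + B| = 7 (out of 7 total residues).

A + B = {0, 1, 2, 3, 4, 5, 6}


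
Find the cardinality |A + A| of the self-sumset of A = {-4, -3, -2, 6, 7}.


A + A = {a + a' : a, a' ∈ A}; |A| = 5.
General bounds: 2|A| - 1 ≤ |A + A| ≤ |A|(|A|+1)/2, i.e. 9 ≤ |A + A| ≤ 15.
Lower bound 2|A|-1 is attained iff A is an arithmetic progression.
Enumerate sums a + a' for a ≤ a' (symmetric, so this suffices):
a = -4: -4+-4=-8, -4+-3=-7, -4+-2=-6, -4+6=2, -4+7=3
a = -3: -3+-3=-6, -3+-2=-5, -3+6=3, -3+7=4
a = -2: -2+-2=-4, -2+6=4, -2+7=5
a = 6: 6+6=12, 6+7=13
a = 7: 7+7=14
Distinct sums: {-8, -7, -6, -5, -4, 2, 3, 4, 5, 12, 13, 14}
|A + A| = 12

|A + A| = 12


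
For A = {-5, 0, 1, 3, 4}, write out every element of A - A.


A - A = {a - a' : a, a' ∈ A}.
Compute a - a' for each ordered pair (a, a'):
a = -5: -5--5=0, -5-0=-5, -5-1=-6, -5-3=-8, -5-4=-9
a = 0: 0--5=5, 0-0=0, 0-1=-1, 0-3=-3, 0-4=-4
a = 1: 1--5=6, 1-0=1, 1-1=0, 1-3=-2, 1-4=-3
a = 3: 3--5=8, 3-0=3, 3-1=2, 3-3=0, 3-4=-1
a = 4: 4--5=9, 4-0=4, 4-1=3, 4-3=1, 4-4=0
Collecting distinct values (and noting 0 appears from a-a):
A - A = {-9, -8, -6, -5, -4, -3, -2, -1, 0, 1, 2, 3, 4, 5, 6, 8, 9}
|A - A| = 17

A - A = {-9, -8, -6, -5, -4, -3, -2, -1, 0, 1, 2, 3, 4, 5, 6, 8, 9}


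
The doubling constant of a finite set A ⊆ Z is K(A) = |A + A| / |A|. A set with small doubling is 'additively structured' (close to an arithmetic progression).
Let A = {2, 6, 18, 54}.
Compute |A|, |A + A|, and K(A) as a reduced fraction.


|A| = 4.
Compute A + A by enumerating all 16 pairs.
A + A = {4, 8, 12, 20, 24, 36, 56, 60, 72, 108}, so |A + A| = 10.
K = |A + A| / |A| = 10/4 = 5/2 ≈ 2.5000.
Reference: AP of size 4 gives K = 7/4 ≈ 1.7500; a fully generic set of size 4 gives K ≈ 2.5000.

|A| = 4, |A + A| = 10, K = 10/4 = 5/2.


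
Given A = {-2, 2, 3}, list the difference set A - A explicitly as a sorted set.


A - A = {a - a' : a, a' ∈ A}.
Compute a - a' for each ordered pair (a, a'):
a = -2: -2--2=0, -2-2=-4, -2-3=-5
a = 2: 2--2=4, 2-2=0, 2-3=-1
a = 3: 3--2=5, 3-2=1, 3-3=0
Collecting distinct values (and noting 0 appears from a-a):
A - A = {-5, -4, -1, 0, 1, 4, 5}
|A - A| = 7

A - A = {-5, -4, -1, 0, 1, 4, 5}


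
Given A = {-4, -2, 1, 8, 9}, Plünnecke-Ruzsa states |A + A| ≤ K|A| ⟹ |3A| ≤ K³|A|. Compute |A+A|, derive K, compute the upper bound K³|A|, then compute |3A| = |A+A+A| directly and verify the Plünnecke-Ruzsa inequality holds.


|A| = 5.
Step 1: Compute A + A by enumerating all 25 pairs.
A + A = {-8, -6, -4, -3, -1, 2, 4, 5, 6, 7, 9, 10, 16, 17, 18}, so |A + A| = 15.
Step 2: Doubling constant K = |A + A|/|A| = 15/5 = 15/5 ≈ 3.0000.
Step 3: Plünnecke-Ruzsa gives |3A| ≤ K³·|A| = (3.0000)³ · 5 ≈ 135.0000.
Step 4: Compute 3A = A + A + A directly by enumerating all triples (a,b,c) ∈ A³; |3A| = 31.
Step 5: Check 31 ≤ 135.0000? Yes ✓.

K = 15/5, Plünnecke-Ruzsa bound K³|A| ≈ 135.0000, |3A| = 31, inequality holds.


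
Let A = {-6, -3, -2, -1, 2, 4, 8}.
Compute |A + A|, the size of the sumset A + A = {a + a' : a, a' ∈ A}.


A + A = {a + a' : a, a' ∈ A}; |A| = 7.
General bounds: 2|A| - 1 ≤ |A + A| ≤ |A|(|A|+1)/2, i.e. 13 ≤ |A + A| ≤ 28.
Lower bound 2|A|-1 is attained iff A is an arithmetic progression.
Enumerate sums a + a' for a ≤ a' (symmetric, so this suffices):
a = -6: -6+-6=-12, -6+-3=-9, -6+-2=-8, -6+-1=-7, -6+2=-4, -6+4=-2, -6+8=2
a = -3: -3+-3=-6, -3+-2=-5, -3+-1=-4, -3+2=-1, -3+4=1, -3+8=5
a = -2: -2+-2=-4, -2+-1=-3, -2+2=0, -2+4=2, -2+8=6
a = -1: -1+-1=-2, -1+2=1, -1+4=3, -1+8=7
a = 2: 2+2=4, 2+4=6, 2+8=10
a = 4: 4+4=8, 4+8=12
a = 8: 8+8=16
Distinct sums: {-12, -9, -8, -7, -6, -5, -4, -3, -2, -1, 0, 1, 2, 3, 4, 5, 6, 7, 8, 10, 12, 16}
|A + A| = 22

|A + A| = 22


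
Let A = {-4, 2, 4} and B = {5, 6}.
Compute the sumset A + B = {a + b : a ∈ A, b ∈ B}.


A + B = {a + b : a ∈ A, b ∈ B}.
Enumerate all |A|·|B| = 3·2 = 6 pairs (a, b) and collect distinct sums.
a = -4: -4+5=1, -4+6=2
a = 2: 2+5=7, 2+6=8
a = 4: 4+5=9, 4+6=10
Collecting distinct sums: A + B = {1, 2, 7, 8, 9, 10}
|A + B| = 6

A + B = {1, 2, 7, 8, 9, 10}


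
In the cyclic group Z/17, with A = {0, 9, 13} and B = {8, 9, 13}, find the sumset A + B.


Work in Z/17Z: reduce every sum a + b modulo 17.
Enumerate all 9 pairs:
a = 0: 0+8=8, 0+9=9, 0+13=13
a = 9: 9+8=0, 9+9=1, 9+13=5
a = 13: 13+8=4, 13+9=5, 13+13=9
Distinct residues collected: {0, 1, 4, 5, 8, 9, 13}
|A + B| = 7 (out of 17 total residues).

A + B = {0, 1, 4, 5, 8, 9, 13}


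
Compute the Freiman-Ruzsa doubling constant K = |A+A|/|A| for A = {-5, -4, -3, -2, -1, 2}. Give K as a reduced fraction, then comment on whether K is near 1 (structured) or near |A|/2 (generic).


|A| = 6.
Compute A + A by enumerating all 36 pairs.
A + A = {-10, -9, -8, -7, -6, -5, -4, -3, -2, -1, 0, 1, 4}, so |A + A| = 13.
K = |A + A| / |A| = 13/6 (already in lowest terms) ≈ 2.1667.
Reference: AP of size 6 gives K = 11/6 ≈ 1.8333; a fully generic set of size 6 gives K ≈ 3.5000.

|A| = 6, |A + A| = 13, K = 13/6.


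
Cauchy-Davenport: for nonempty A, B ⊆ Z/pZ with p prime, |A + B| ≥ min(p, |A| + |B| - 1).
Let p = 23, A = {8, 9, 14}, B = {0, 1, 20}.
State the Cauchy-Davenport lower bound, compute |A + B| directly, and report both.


Cauchy-Davenport: |A + B| ≥ min(p, |A| + |B| - 1) for A, B nonempty in Z/pZ.
|A| = 3, |B| = 3, p = 23.
CD lower bound = min(23, 3 + 3 - 1) = min(23, 5) = 5.
Compute A + B mod 23 directly:
a = 8: 8+0=8, 8+1=9, 8+20=5
a = 9: 9+0=9, 9+1=10, 9+20=6
a = 14: 14+0=14, 14+1=15, 14+20=11
A + B = {5, 6, 8, 9, 10, 11, 14, 15}, so |A + B| = 8.
Verify: 8 ≥ 5? Yes ✓.

CD lower bound = 5, actual |A + B| = 8.


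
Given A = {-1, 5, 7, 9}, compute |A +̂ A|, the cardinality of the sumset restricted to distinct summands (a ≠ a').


Restricted sumset: A +̂ A = {a + a' : a ∈ A, a' ∈ A, a ≠ a'}.
Equivalently, take A + A and drop any sum 2a that is achievable ONLY as a + a for a ∈ A (i.e. sums representable only with equal summands).
Enumerate pairs (a, a') with a < a' (symmetric, so each unordered pair gives one sum; this covers all a ≠ a'):
  -1 + 5 = 4
  -1 + 7 = 6
  -1 + 9 = 8
  5 + 7 = 12
  5 + 9 = 14
  7 + 9 = 16
Collected distinct sums: {4, 6, 8, 12, 14, 16}
|A +̂ A| = 6
(Reference bound: |A +̂ A| ≥ 2|A| - 3 for |A| ≥ 2, with |A| = 4 giving ≥ 5.)

|A +̂ A| = 6


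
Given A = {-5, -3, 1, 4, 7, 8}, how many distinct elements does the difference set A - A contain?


A - A = {a - a' : a, a' ∈ A}; |A| = 6.
Bounds: 2|A|-1 ≤ |A - A| ≤ |A|² - |A| + 1, i.e. 11 ≤ |A - A| ≤ 31.
Note: 0 ∈ A - A always (from a - a). The set is symmetric: if d ∈ A - A then -d ∈ A - A.
Enumerate nonzero differences d = a - a' with a > a' (then include -d):
Positive differences: {1, 2, 3, 4, 6, 7, 9, 10, 11, 12, 13}
Full difference set: {0} ∪ (positive diffs) ∪ (negative diffs).
|A - A| = 1 + 2·11 = 23 (matches direct enumeration: 23).

|A - A| = 23


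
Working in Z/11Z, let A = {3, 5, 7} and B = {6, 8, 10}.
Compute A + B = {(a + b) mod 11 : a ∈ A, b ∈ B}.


Work in Z/11Z: reduce every sum a + b modulo 11.
Enumerate all 9 pairs:
a = 3: 3+6=9, 3+8=0, 3+10=2
a = 5: 5+6=0, 5+8=2, 5+10=4
a = 7: 7+6=2, 7+8=4, 7+10=6
Distinct residues collected: {0, 2, 4, 6, 9}
|A + B| = 5 (out of 11 total residues).

A + B = {0, 2, 4, 6, 9}


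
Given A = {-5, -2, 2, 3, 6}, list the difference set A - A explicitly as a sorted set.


A - A = {a - a' : a, a' ∈ A}.
Compute a - a' for each ordered pair (a, a'):
a = -5: -5--5=0, -5--2=-3, -5-2=-7, -5-3=-8, -5-6=-11
a = -2: -2--5=3, -2--2=0, -2-2=-4, -2-3=-5, -2-6=-8
a = 2: 2--5=7, 2--2=4, 2-2=0, 2-3=-1, 2-6=-4
a = 3: 3--5=8, 3--2=5, 3-2=1, 3-3=0, 3-6=-3
a = 6: 6--5=11, 6--2=8, 6-2=4, 6-3=3, 6-6=0
Collecting distinct values (and noting 0 appears from a-a):
A - A = {-11, -8, -7, -5, -4, -3, -1, 0, 1, 3, 4, 5, 7, 8, 11}
|A - A| = 15

A - A = {-11, -8, -7, -5, -4, -3, -1, 0, 1, 3, 4, 5, 7, 8, 11}


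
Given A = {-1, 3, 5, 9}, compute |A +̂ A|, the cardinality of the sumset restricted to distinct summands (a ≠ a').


Restricted sumset: A +̂ A = {a + a' : a ∈ A, a' ∈ A, a ≠ a'}.
Equivalently, take A + A and drop any sum 2a that is achievable ONLY as a + a for a ∈ A (i.e. sums representable only with equal summands).
Enumerate pairs (a, a') with a < a' (symmetric, so each unordered pair gives one sum; this covers all a ≠ a'):
  -1 + 3 = 2
  -1 + 5 = 4
  -1 + 9 = 8
  3 + 5 = 8
  3 + 9 = 12
  5 + 9 = 14
Collected distinct sums: {2, 4, 8, 12, 14}
|A +̂ A| = 5
(Reference bound: |A +̂ A| ≥ 2|A| - 3 for |A| ≥ 2, with |A| = 4 giving ≥ 5.)

|A +̂ A| = 5


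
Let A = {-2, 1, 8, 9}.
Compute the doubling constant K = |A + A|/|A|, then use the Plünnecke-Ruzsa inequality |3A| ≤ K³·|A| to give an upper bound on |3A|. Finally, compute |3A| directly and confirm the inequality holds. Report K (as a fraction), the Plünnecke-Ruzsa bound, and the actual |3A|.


|A| = 4.
Step 1: Compute A + A by enumerating all 16 pairs.
A + A = {-4, -1, 2, 6, 7, 9, 10, 16, 17, 18}, so |A + A| = 10.
Step 2: Doubling constant K = |A + A|/|A| = 10/4 = 10/4 ≈ 2.5000.
Step 3: Plünnecke-Ruzsa gives |3A| ≤ K³·|A| = (2.5000)³ · 4 ≈ 62.5000.
Step 4: Compute 3A = A + A + A directly by enumerating all triples (a,b,c) ∈ A³; |3A| = 20.
Step 5: Check 20 ≤ 62.5000? Yes ✓.

K = 10/4, Plünnecke-Ruzsa bound K³|A| ≈ 62.5000, |3A| = 20, inequality holds.


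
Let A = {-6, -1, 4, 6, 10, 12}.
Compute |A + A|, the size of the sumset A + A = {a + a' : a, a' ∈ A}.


A + A = {a + a' : a, a' ∈ A}; |A| = 6.
General bounds: 2|A| - 1 ≤ |A + A| ≤ |A|(|A|+1)/2, i.e. 11 ≤ |A + A| ≤ 21.
Lower bound 2|A|-1 is attained iff A is an arithmetic progression.
Enumerate sums a + a' for a ≤ a' (symmetric, so this suffices):
a = -6: -6+-6=-12, -6+-1=-7, -6+4=-2, -6+6=0, -6+10=4, -6+12=6
a = -1: -1+-1=-2, -1+4=3, -1+6=5, -1+10=9, -1+12=11
a = 4: 4+4=8, 4+6=10, 4+10=14, 4+12=16
a = 6: 6+6=12, 6+10=16, 6+12=18
a = 10: 10+10=20, 10+12=22
a = 12: 12+12=24
Distinct sums: {-12, -7, -2, 0, 3, 4, 5, 6, 8, 9, 10, 11, 12, 14, 16, 18, 20, 22, 24}
|A + A| = 19

|A + A| = 19


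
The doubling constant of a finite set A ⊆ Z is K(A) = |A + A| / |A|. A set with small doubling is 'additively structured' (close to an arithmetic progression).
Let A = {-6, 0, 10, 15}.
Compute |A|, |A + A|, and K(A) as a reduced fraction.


|A| = 4.
Compute A + A by enumerating all 16 pairs.
A + A = {-12, -6, 0, 4, 9, 10, 15, 20, 25, 30}, so |A + A| = 10.
K = |A + A| / |A| = 10/4 = 5/2 ≈ 2.5000.
Reference: AP of size 4 gives K = 7/4 ≈ 1.7500; a fully generic set of size 4 gives K ≈ 2.5000.

|A| = 4, |A + A| = 10, K = 10/4 = 5/2.


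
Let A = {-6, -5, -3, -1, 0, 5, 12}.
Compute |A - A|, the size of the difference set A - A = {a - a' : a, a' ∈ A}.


A - A = {a - a' : a, a' ∈ A}; |A| = 7.
Bounds: 2|A|-1 ≤ |A - A| ≤ |A|² - |A| + 1, i.e. 13 ≤ |A - A| ≤ 43.
Note: 0 ∈ A - A always (from a - a). The set is symmetric: if d ∈ A - A then -d ∈ A - A.
Enumerate nonzero differences d = a - a' with a > a' (then include -d):
Positive differences: {1, 2, 3, 4, 5, 6, 7, 8, 10, 11, 12, 13, 15, 17, 18}
Full difference set: {0} ∪ (positive diffs) ∪ (negative diffs).
|A - A| = 1 + 2·15 = 31 (matches direct enumeration: 31).

|A - A| = 31


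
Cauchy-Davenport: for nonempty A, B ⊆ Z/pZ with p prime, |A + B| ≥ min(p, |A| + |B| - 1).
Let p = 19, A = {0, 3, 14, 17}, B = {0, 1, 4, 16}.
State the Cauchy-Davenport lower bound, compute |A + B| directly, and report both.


Cauchy-Davenport: |A + B| ≥ min(p, |A| + |B| - 1) for A, B nonempty in Z/pZ.
|A| = 4, |B| = 4, p = 19.
CD lower bound = min(19, 4 + 4 - 1) = min(19, 7) = 7.
Compute A + B mod 19 directly:
a = 0: 0+0=0, 0+1=1, 0+4=4, 0+16=16
a = 3: 3+0=3, 3+1=4, 3+4=7, 3+16=0
a = 14: 14+0=14, 14+1=15, 14+4=18, 14+16=11
a = 17: 17+0=17, 17+1=18, 17+4=2, 17+16=14
A + B = {0, 1, 2, 3, 4, 7, 11, 14, 15, 16, 17, 18}, so |A + B| = 12.
Verify: 12 ≥ 7? Yes ✓.

CD lower bound = 7, actual |A + B| = 12.


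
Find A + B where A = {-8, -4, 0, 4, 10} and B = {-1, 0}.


A + B = {a + b : a ∈ A, b ∈ B}.
Enumerate all |A|·|B| = 5·2 = 10 pairs (a, b) and collect distinct sums.
a = -8: -8+-1=-9, -8+0=-8
a = -4: -4+-1=-5, -4+0=-4
a = 0: 0+-1=-1, 0+0=0
a = 4: 4+-1=3, 4+0=4
a = 10: 10+-1=9, 10+0=10
Collecting distinct sums: A + B = {-9, -8, -5, -4, -1, 0, 3, 4, 9, 10}
|A + B| = 10

A + B = {-9, -8, -5, -4, -1, 0, 3, 4, 9, 10}


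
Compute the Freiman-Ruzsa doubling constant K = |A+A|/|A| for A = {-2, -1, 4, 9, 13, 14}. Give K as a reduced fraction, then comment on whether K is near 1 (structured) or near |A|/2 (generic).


|A| = 6.
Compute A + A by enumerating all 36 pairs.
A + A = {-4, -3, -2, 2, 3, 7, 8, 11, 12, 13, 17, 18, 22, 23, 26, 27, 28}, so |A + A| = 17.
K = |A + A| / |A| = 17/6 (already in lowest terms) ≈ 2.8333.
Reference: AP of size 6 gives K = 11/6 ≈ 1.8333; a fully generic set of size 6 gives K ≈ 3.5000.

|A| = 6, |A + A| = 17, K = 17/6.


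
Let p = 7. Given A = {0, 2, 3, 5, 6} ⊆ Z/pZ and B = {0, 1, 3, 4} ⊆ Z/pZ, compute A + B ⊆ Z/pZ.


Work in Z/7Z: reduce every sum a + b modulo 7.
Enumerate all 20 pairs:
a = 0: 0+0=0, 0+1=1, 0+3=3, 0+4=4
a = 2: 2+0=2, 2+1=3, 2+3=5, 2+4=6
a = 3: 3+0=3, 3+1=4, 3+3=6, 3+4=0
a = 5: 5+0=5, 5+1=6, 5+3=1, 5+4=2
a = 6: 6+0=6, 6+1=0, 6+3=2, 6+4=3
Distinct residues collected: {0, 1, 2, 3, 4, 5, 6}
|A + B| = 7 (out of 7 total residues).

A + B = {0, 1, 2, 3, 4, 5, 6}


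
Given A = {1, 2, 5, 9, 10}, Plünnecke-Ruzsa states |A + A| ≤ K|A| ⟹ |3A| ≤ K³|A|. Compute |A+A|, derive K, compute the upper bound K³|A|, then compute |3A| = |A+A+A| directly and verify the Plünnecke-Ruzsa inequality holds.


|A| = 5.
Step 1: Compute A + A by enumerating all 25 pairs.
A + A = {2, 3, 4, 6, 7, 10, 11, 12, 14, 15, 18, 19, 20}, so |A + A| = 13.
Step 2: Doubling constant K = |A + A|/|A| = 13/5 = 13/5 ≈ 2.6000.
Step 3: Plünnecke-Ruzsa gives |3A| ≤ K³·|A| = (2.6000)³ · 5 ≈ 87.8800.
Step 4: Compute 3A = A + A + A directly by enumerating all triples (a,b,c) ∈ A³; |3A| = 25.
Step 5: Check 25 ≤ 87.8800? Yes ✓.

K = 13/5, Plünnecke-Ruzsa bound K³|A| ≈ 87.8800, |3A| = 25, inequality holds.


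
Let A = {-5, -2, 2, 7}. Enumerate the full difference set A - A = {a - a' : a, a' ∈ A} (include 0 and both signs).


A - A = {a - a' : a, a' ∈ A}.
Compute a - a' for each ordered pair (a, a'):
a = -5: -5--5=0, -5--2=-3, -5-2=-7, -5-7=-12
a = -2: -2--5=3, -2--2=0, -2-2=-4, -2-7=-9
a = 2: 2--5=7, 2--2=4, 2-2=0, 2-7=-5
a = 7: 7--5=12, 7--2=9, 7-2=5, 7-7=0
Collecting distinct values (and noting 0 appears from a-a):
A - A = {-12, -9, -7, -5, -4, -3, 0, 3, 4, 5, 7, 9, 12}
|A - A| = 13

A - A = {-12, -9, -7, -5, -4, -3, 0, 3, 4, 5, 7, 9, 12}


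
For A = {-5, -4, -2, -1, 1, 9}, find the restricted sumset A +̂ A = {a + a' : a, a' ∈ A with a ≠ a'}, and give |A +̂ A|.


Restricted sumset: A +̂ A = {a + a' : a ∈ A, a' ∈ A, a ≠ a'}.
Equivalently, take A + A and drop any sum 2a that is achievable ONLY as a + a for a ∈ A (i.e. sums representable only with equal summands).
Enumerate pairs (a, a') with a < a' (symmetric, so each unordered pair gives one sum; this covers all a ≠ a'):
  -5 + -4 = -9
  -5 + -2 = -7
  -5 + -1 = -6
  -5 + 1 = -4
  -5 + 9 = 4
  -4 + -2 = -6
  -4 + -1 = -5
  -4 + 1 = -3
  -4 + 9 = 5
  -2 + -1 = -3
  -2 + 1 = -1
  -2 + 9 = 7
  -1 + 1 = 0
  -1 + 9 = 8
  1 + 9 = 10
Collected distinct sums: {-9, -7, -6, -5, -4, -3, -1, 0, 4, 5, 7, 8, 10}
|A +̂ A| = 13
(Reference bound: |A +̂ A| ≥ 2|A| - 3 for |A| ≥ 2, with |A| = 6 giving ≥ 9.)

|A +̂ A| = 13


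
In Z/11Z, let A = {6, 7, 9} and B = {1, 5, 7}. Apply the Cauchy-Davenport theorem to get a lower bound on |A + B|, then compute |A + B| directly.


Cauchy-Davenport: |A + B| ≥ min(p, |A| + |B| - 1) for A, B nonempty in Z/pZ.
|A| = 3, |B| = 3, p = 11.
CD lower bound = min(11, 3 + 3 - 1) = min(11, 5) = 5.
Compute A + B mod 11 directly:
a = 6: 6+1=7, 6+5=0, 6+7=2
a = 7: 7+1=8, 7+5=1, 7+7=3
a = 9: 9+1=10, 9+5=3, 9+7=5
A + B = {0, 1, 2, 3, 5, 7, 8, 10}, so |A + B| = 8.
Verify: 8 ≥ 5? Yes ✓.

CD lower bound = 5, actual |A + B| = 8.


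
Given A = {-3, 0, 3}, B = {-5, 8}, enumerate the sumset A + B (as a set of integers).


A + B = {a + b : a ∈ A, b ∈ B}.
Enumerate all |A|·|B| = 3·2 = 6 pairs (a, b) and collect distinct sums.
a = -3: -3+-5=-8, -3+8=5
a = 0: 0+-5=-5, 0+8=8
a = 3: 3+-5=-2, 3+8=11
Collecting distinct sums: A + B = {-8, -5, -2, 5, 8, 11}
|A + B| = 6

A + B = {-8, -5, -2, 5, 8, 11}


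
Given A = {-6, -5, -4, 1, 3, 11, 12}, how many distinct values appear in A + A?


A + A = {a + a' : a, a' ∈ A}; |A| = 7.
General bounds: 2|A| - 1 ≤ |A + A| ≤ |A|(|A|+1)/2, i.e. 13 ≤ |A + A| ≤ 28.
Lower bound 2|A|-1 is attained iff A is an arithmetic progression.
Enumerate sums a + a' for a ≤ a' (symmetric, so this suffices):
a = -6: -6+-6=-12, -6+-5=-11, -6+-4=-10, -6+1=-5, -6+3=-3, -6+11=5, -6+12=6
a = -5: -5+-5=-10, -5+-4=-9, -5+1=-4, -5+3=-2, -5+11=6, -5+12=7
a = -4: -4+-4=-8, -4+1=-3, -4+3=-1, -4+11=7, -4+12=8
a = 1: 1+1=2, 1+3=4, 1+11=12, 1+12=13
a = 3: 3+3=6, 3+11=14, 3+12=15
a = 11: 11+11=22, 11+12=23
a = 12: 12+12=24
Distinct sums: {-12, -11, -10, -9, -8, -5, -4, -3, -2, -1, 2, 4, 5, 6, 7, 8, 12, 13, 14, 15, 22, 23, 24}
|A + A| = 23

|A + A| = 23


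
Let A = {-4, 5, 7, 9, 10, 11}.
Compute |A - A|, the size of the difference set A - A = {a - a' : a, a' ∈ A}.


A - A = {a - a' : a, a' ∈ A}; |A| = 6.
Bounds: 2|A|-1 ≤ |A - A| ≤ |A|² - |A| + 1, i.e. 11 ≤ |A - A| ≤ 31.
Note: 0 ∈ A - A always (from a - a). The set is symmetric: if d ∈ A - A then -d ∈ A - A.
Enumerate nonzero differences d = a - a' with a > a' (then include -d):
Positive differences: {1, 2, 3, 4, 5, 6, 9, 11, 13, 14, 15}
Full difference set: {0} ∪ (positive diffs) ∪ (negative diffs).
|A - A| = 1 + 2·11 = 23 (matches direct enumeration: 23).

|A - A| = 23


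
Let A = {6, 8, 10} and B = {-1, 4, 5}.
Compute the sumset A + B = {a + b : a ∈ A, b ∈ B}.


A + B = {a + b : a ∈ A, b ∈ B}.
Enumerate all |A|·|B| = 3·3 = 9 pairs (a, b) and collect distinct sums.
a = 6: 6+-1=5, 6+4=10, 6+5=11
a = 8: 8+-1=7, 8+4=12, 8+5=13
a = 10: 10+-1=9, 10+4=14, 10+5=15
Collecting distinct sums: A + B = {5, 7, 9, 10, 11, 12, 13, 14, 15}
|A + B| = 9

A + B = {5, 7, 9, 10, 11, 12, 13, 14, 15}


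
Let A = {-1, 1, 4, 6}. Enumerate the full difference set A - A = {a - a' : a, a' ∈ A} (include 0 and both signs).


A - A = {a - a' : a, a' ∈ A}.
Compute a - a' for each ordered pair (a, a'):
a = -1: -1--1=0, -1-1=-2, -1-4=-5, -1-6=-7
a = 1: 1--1=2, 1-1=0, 1-4=-3, 1-6=-5
a = 4: 4--1=5, 4-1=3, 4-4=0, 4-6=-2
a = 6: 6--1=7, 6-1=5, 6-4=2, 6-6=0
Collecting distinct values (and noting 0 appears from a-a):
A - A = {-7, -5, -3, -2, 0, 2, 3, 5, 7}
|A - A| = 9

A - A = {-7, -5, -3, -2, 0, 2, 3, 5, 7}


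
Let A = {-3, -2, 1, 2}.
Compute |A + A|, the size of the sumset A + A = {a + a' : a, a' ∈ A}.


A + A = {a + a' : a, a' ∈ A}; |A| = 4.
General bounds: 2|A| - 1 ≤ |A + A| ≤ |A|(|A|+1)/2, i.e. 7 ≤ |A + A| ≤ 10.
Lower bound 2|A|-1 is attained iff A is an arithmetic progression.
Enumerate sums a + a' for a ≤ a' (symmetric, so this suffices):
a = -3: -3+-3=-6, -3+-2=-5, -3+1=-2, -3+2=-1
a = -2: -2+-2=-4, -2+1=-1, -2+2=0
a = 1: 1+1=2, 1+2=3
a = 2: 2+2=4
Distinct sums: {-6, -5, -4, -2, -1, 0, 2, 3, 4}
|A + A| = 9

|A + A| = 9


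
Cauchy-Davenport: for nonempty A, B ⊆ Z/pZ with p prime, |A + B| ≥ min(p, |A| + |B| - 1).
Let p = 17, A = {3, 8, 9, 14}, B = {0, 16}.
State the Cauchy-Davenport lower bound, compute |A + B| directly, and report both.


Cauchy-Davenport: |A + B| ≥ min(p, |A| + |B| - 1) for A, B nonempty in Z/pZ.
|A| = 4, |B| = 2, p = 17.
CD lower bound = min(17, 4 + 2 - 1) = min(17, 5) = 5.
Compute A + B mod 17 directly:
a = 3: 3+0=3, 3+16=2
a = 8: 8+0=8, 8+16=7
a = 9: 9+0=9, 9+16=8
a = 14: 14+0=14, 14+16=13
A + B = {2, 3, 7, 8, 9, 13, 14}, so |A + B| = 7.
Verify: 7 ≥ 5? Yes ✓.

CD lower bound = 5, actual |A + B| = 7.


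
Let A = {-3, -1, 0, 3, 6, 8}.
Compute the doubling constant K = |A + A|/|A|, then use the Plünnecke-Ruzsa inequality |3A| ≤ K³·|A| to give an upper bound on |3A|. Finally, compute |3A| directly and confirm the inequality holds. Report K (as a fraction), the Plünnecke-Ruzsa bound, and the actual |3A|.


|A| = 6.
Step 1: Compute A + A by enumerating all 36 pairs.
A + A = {-6, -4, -3, -2, -1, 0, 2, 3, 5, 6, 7, 8, 9, 11, 12, 14, 16}, so |A + A| = 17.
Step 2: Doubling constant K = |A + A|/|A| = 17/6 = 17/6 ≈ 2.8333.
Step 3: Plünnecke-Ruzsa gives |3A| ≤ K³·|A| = (2.8333)³ · 6 ≈ 136.4722.
Step 4: Compute 3A = A + A + A directly by enumerating all triples (a,b,c) ∈ A³; |3A| = 31.
Step 5: Check 31 ≤ 136.4722? Yes ✓.

K = 17/6, Plünnecke-Ruzsa bound K³|A| ≈ 136.4722, |3A| = 31, inequality holds.


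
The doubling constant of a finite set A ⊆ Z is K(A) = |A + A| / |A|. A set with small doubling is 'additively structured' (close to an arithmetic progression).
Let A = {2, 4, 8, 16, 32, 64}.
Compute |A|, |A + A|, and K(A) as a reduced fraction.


|A| = 6.
Compute A + A by enumerating all 36 pairs.
A + A = {4, 6, 8, 10, 12, 16, 18, 20, 24, 32, 34, 36, 40, 48, 64, 66, 68, 72, 80, 96, 128}, so |A + A| = 21.
K = |A + A| / |A| = 21/6 = 7/2 ≈ 3.5000.
Reference: AP of size 6 gives K = 11/6 ≈ 1.8333; a fully generic set of size 6 gives K ≈ 3.5000.

|A| = 6, |A + A| = 21, K = 21/6 = 7/2.


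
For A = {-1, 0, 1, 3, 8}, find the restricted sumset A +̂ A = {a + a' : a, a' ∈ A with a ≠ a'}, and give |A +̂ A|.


Restricted sumset: A +̂ A = {a + a' : a ∈ A, a' ∈ A, a ≠ a'}.
Equivalently, take A + A and drop any sum 2a that is achievable ONLY as a + a for a ∈ A (i.e. sums representable only with equal summands).
Enumerate pairs (a, a') with a < a' (symmetric, so each unordered pair gives one sum; this covers all a ≠ a'):
  -1 + 0 = -1
  -1 + 1 = 0
  -1 + 3 = 2
  -1 + 8 = 7
  0 + 1 = 1
  0 + 3 = 3
  0 + 8 = 8
  1 + 3 = 4
  1 + 8 = 9
  3 + 8 = 11
Collected distinct sums: {-1, 0, 1, 2, 3, 4, 7, 8, 9, 11}
|A +̂ A| = 10
(Reference bound: |A +̂ A| ≥ 2|A| - 3 for |A| ≥ 2, with |A| = 5 giving ≥ 7.)

|A +̂ A| = 10


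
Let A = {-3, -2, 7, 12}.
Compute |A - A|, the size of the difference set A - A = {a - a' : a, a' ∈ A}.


A - A = {a - a' : a, a' ∈ A}; |A| = 4.
Bounds: 2|A|-1 ≤ |A - A| ≤ |A|² - |A| + 1, i.e. 7 ≤ |A - A| ≤ 13.
Note: 0 ∈ A - A always (from a - a). The set is symmetric: if d ∈ A - A then -d ∈ A - A.
Enumerate nonzero differences d = a - a' with a > a' (then include -d):
Positive differences: {1, 5, 9, 10, 14, 15}
Full difference set: {0} ∪ (positive diffs) ∪ (negative diffs).
|A - A| = 1 + 2·6 = 13 (matches direct enumeration: 13).

|A - A| = 13


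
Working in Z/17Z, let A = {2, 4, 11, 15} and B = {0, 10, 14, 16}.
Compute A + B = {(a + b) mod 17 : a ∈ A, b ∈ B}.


Work in Z/17Z: reduce every sum a + b modulo 17.
Enumerate all 16 pairs:
a = 2: 2+0=2, 2+10=12, 2+14=16, 2+16=1
a = 4: 4+0=4, 4+10=14, 4+14=1, 4+16=3
a = 11: 11+0=11, 11+10=4, 11+14=8, 11+16=10
a = 15: 15+0=15, 15+10=8, 15+14=12, 15+16=14
Distinct residues collected: {1, 2, 3, 4, 8, 10, 11, 12, 14, 15, 16}
|A + B| = 11 (out of 17 total residues).

A + B = {1, 2, 3, 4, 8, 10, 11, 12, 14, 15, 16}


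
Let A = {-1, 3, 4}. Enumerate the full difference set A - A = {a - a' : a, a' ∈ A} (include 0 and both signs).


A - A = {a - a' : a, a' ∈ A}.
Compute a - a' for each ordered pair (a, a'):
a = -1: -1--1=0, -1-3=-4, -1-4=-5
a = 3: 3--1=4, 3-3=0, 3-4=-1
a = 4: 4--1=5, 4-3=1, 4-4=0
Collecting distinct values (and noting 0 appears from a-a):
A - A = {-5, -4, -1, 0, 1, 4, 5}
|A - A| = 7

A - A = {-5, -4, -1, 0, 1, 4, 5}


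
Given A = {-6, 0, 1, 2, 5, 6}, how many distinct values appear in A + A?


A + A = {a + a' : a, a' ∈ A}; |A| = 6.
General bounds: 2|A| - 1 ≤ |A + A| ≤ |A|(|A|+1)/2, i.e. 11 ≤ |A + A| ≤ 21.
Lower bound 2|A|-1 is attained iff A is an arithmetic progression.
Enumerate sums a + a' for a ≤ a' (symmetric, so this suffices):
a = -6: -6+-6=-12, -6+0=-6, -6+1=-5, -6+2=-4, -6+5=-1, -6+6=0
a = 0: 0+0=0, 0+1=1, 0+2=2, 0+5=5, 0+6=6
a = 1: 1+1=2, 1+2=3, 1+5=6, 1+6=7
a = 2: 2+2=4, 2+5=7, 2+6=8
a = 5: 5+5=10, 5+6=11
a = 6: 6+6=12
Distinct sums: {-12, -6, -5, -4, -1, 0, 1, 2, 3, 4, 5, 6, 7, 8, 10, 11, 12}
|A + A| = 17

|A + A| = 17


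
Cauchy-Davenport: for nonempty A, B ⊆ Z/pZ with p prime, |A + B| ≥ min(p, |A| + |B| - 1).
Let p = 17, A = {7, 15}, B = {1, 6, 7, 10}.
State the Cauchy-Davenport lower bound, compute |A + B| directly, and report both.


Cauchy-Davenport: |A + B| ≥ min(p, |A| + |B| - 1) for A, B nonempty in Z/pZ.
|A| = 2, |B| = 4, p = 17.
CD lower bound = min(17, 2 + 4 - 1) = min(17, 5) = 5.
Compute A + B mod 17 directly:
a = 7: 7+1=8, 7+6=13, 7+7=14, 7+10=0
a = 15: 15+1=16, 15+6=4, 15+7=5, 15+10=8
A + B = {0, 4, 5, 8, 13, 14, 16}, so |A + B| = 7.
Verify: 7 ≥ 5? Yes ✓.

CD lower bound = 5, actual |A + B| = 7.


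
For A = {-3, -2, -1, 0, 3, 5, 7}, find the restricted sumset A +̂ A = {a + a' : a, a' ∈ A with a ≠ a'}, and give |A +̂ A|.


Restricted sumset: A +̂ A = {a + a' : a ∈ A, a' ∈ A, a ≠ a'}.
Equivalently, take A + A and drop any sum 2a that is achievable ONLY as a + a for a ∈ A (i.e. sums representable only with equal summands).
Enumerate pairs (a, a') with a < a' (symmetric, so each unordered pair gives one sum; this covers all a ≠ a'):
  -3 + -2 = -5
  -3 + -1 = -4
  -3 + 0 = -3
  -3 + 3 = 0
  -3 + 5 = 2
  -3 + 7 = 4
  -2 + -1 = -3
  -2 + 0 = -2
  -2 + 3 = 1
  -2 + 5 = 3
  -2 + 7 = 5
  -1 + 0 = -1
  -1 + 3 = 2
  -1 + 5 = 4
  -1 + 7 = 6
  0 + 3 = 3
  0 + 5 = 5
  0 + 7 = 7
  3 + 5 = 8
  3 + 7 = 10
  5 + 7 = 12
Collected distinct sums: {-5, -4, -3, -2, -1, 0, 1, 2, 3, 4, 5, 6, 7, 8, 10, 12}
|A +̂ A| = 16
(Reference bound: |A +̂ A| ≥ 2|A| - 3 for |A| ≥ 2, with |A| = 7 giving ≥ 11.)

|A +̂ A| = 16


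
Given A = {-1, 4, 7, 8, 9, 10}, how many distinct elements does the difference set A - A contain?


A - A = {a - a' : a, a' ∈ A}; |A| = 6.
Bounds: 2|A|-1 ≤ |A - A| ≤ |A|² - |A| + 1, i.e. 11 ≤ |A - A| ≤ 31.
Note: 0 ∈ A - A always (from a - a). The set is symmetric: if d ∈ A - A then -d ∈ A - A.
Enumerate nonzero differences d = a - a' with a > a' (then include -d):
Positive differences: {1, 2, 3, 4, 5, 6, 8, 9, 10, 11}
Full difference set: {0} ∪ (positive diffs) ∪ (negative diffs).
|A - A| = 1 + 2·10 = 21 (matches direct enumeration: 21).

|A - A| = 21


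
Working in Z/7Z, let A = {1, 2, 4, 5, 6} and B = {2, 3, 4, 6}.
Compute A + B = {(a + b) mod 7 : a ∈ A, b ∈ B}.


Work in Z/7Z: reduce every sum a + b modulo 7.
Enumerate all 20 pairs:
a = 1: 1+2=3, 1+3=4, 1+4=5, 1+6=0
a = 2: 2+2=4, 2+3=5, 2+4=6, 2+6=1
a = 4: 4+2=6, 4+3=0, 4+4=1, 4+6=3
a = 5: 5+2=0, 5+3=1, 5+4=2, 5+6=4
a = 6: 6+2=1, 6+3=2, 6+4=3, 6+6=5
Distinct residues collected: {0, 1, 2, 3, 4, 5, 6}
|A + B| = 7 (out of 7 total residues).

A + B = {0, 1, 2, 3, 4, 5, 6}


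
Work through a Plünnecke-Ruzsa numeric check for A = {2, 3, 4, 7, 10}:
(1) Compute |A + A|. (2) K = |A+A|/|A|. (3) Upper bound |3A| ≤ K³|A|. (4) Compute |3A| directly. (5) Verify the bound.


|A| = 5.
Step 1: Compute A + A by enumerating all 25 pairs.
A + A = {4, 5, 6, 7, 8, 9, 10, 11, 12, 13, 14, 17, 20}, so |A + A| = 13.
Step 2: Doubling constant K = |A + A|/|A| = 13/5 = 13/5 ≈ 2.6000.
Step 3: Plünnecke-Ruzsa gives |3A| ≤ K³·|A| = (2.6000)³ · 5 ≈ 87.8800.
Step 4: Compute 3A = A + A + A directly by enumerating all triples (a,b,c) ∈ A³; |3A| = 21.
Step 5: Check 21 ≤ 87.8800? Yes ✓.

K = 13/5, Plünnecke-Ruzsa bound K³|A| ≈ 87.8800, |3A| = 21, inequality holds.


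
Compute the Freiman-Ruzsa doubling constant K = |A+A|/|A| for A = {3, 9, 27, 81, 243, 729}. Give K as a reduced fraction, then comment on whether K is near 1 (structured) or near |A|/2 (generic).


|A| = 6.
Compute A + A by enumerating all 36 pairs.
A + A = {6, 12, 18, 30, 36, 54, 84, 90, 108, 162, 246, 252, 270, 324, 486, 732, 738, 756, 810, 972, 1458}, so |A + A| = 21.
K = |A + A| / |A| = 21/6 = 7/2 ≈ 3.5000.
Reference: AP of size 6 gives K = 11/6 ≈ 1.8333; a fully generic set of size 6 gives K ≈ 3.5000.

|A| = 6, |A + A| = 21, K = 21/6 = 7/2.


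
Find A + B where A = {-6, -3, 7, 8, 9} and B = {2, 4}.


A + B = {a + b : a ∈ A, b ∈ B}.
Enumerate all |A|·|B| = 5·2 = 10 pairs (a, b) and collect distinct sums.
a = -6: -6+2=-4, -6+4=-2
a = -3: -3+2=-1, -3+4=1
a = 7: 7+2=9, 7+4=11
a = 8: 8+2=10, 8+4=12
a = 9: 9+2=11, 9+4=13
Collecting distinct sums: A + B = {-4, -2, -1, 1, 9, 10, 11, 12, 13}
|A + B| = 9

A + B = {-4, -2, -1, 1, 9, 10, 11, 12, 13}


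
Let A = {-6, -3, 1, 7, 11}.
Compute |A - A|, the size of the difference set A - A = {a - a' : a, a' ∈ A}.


A - A = {a - a' : a, a' ∈ A}; |A| = 5.
Bounds: 2|A|-1 ≤ |A - A| ≤ |A|² - |A| + 1, i.e. 9 ≤ |A - A| ≤ 21.
Note: 0 ∈ A - A always (from a - a). The set is symmetric: if d ∈ A - A then -d ∈ A - A.
Enumerate nonzero differences d = a - a' with a > a' (then include -d):
Positive differences: {3, 4, 6, 7, 10, 13, 14, 17}
Full difference set: {0} ∪ (positive diffs) ∪ (negative diffs).
|A - A| = 1 + 2·8 = 17 (matches direct enumeration: 17).

|A - A| = 17


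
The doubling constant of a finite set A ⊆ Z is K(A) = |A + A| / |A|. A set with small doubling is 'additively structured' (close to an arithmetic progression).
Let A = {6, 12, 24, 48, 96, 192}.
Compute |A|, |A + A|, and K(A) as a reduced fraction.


|A| = 6.
Compute A + A by enumerating all 36 pairs.
A + A = {12, 18, 24, 30, 36, 48, 54, 60, 72, 96, 102, 108, 120, 144, 192, 198, 204, 216, 240, 288, 384}, so |A + A| = 21.
K = |A + A| / |A| = 21/6 = 7/2 ≈ 3.5000.
Reference: AP of size 6 gives K = 11/6 ≈ 1.8333; a fully generic set of size 6 gives K ≈ 3.5000.

|A| = 6, |A + A| = 21, K = 21/6 = 7/2.


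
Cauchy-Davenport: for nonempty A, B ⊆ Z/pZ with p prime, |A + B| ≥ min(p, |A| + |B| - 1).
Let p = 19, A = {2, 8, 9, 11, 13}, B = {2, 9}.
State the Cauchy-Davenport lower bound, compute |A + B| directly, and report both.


Cauchy-Davenport: |A + B| ≥ min(p, |A| + |B| - 1) for A, B nonempty in Z/pZ.
|A| = 5, |B| = 2, p = 19.
CD lower bound = min(19, 5 + 2 - 1) = min(19, 6) = 6.
Compute A + B mod 19 directly:
a = 2: 2+2=4, 2+9=11
a = 8: 8+2=10, 8+9=17
a = 9: 9+2=11, 9+9=18
a = 11: 11+2=13, 11+9=1
a = 13: 13+2=15, 13+9=3
A + B = {1, 3, 4, 10, 11, 13, 15, 17, 18}, so |A + B| = 9.
Verify: 9 ≥ 6? Yes ✓.

CD lower bound = 6, actual |A + B| = 9.


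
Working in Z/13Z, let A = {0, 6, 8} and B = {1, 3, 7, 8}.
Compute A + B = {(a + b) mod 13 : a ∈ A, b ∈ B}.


Work in Z/13Z: reduce every sum a + b modulo 13.
Enumerate all 12 pairs:
a = 0: 0+1=1, 0+3=3, 0+7=7, 0+8=8
a = 6: 6+1=7, 6+3=9, 6+7=0, 6+8=1
a = 8: 8+1=9, 8+3=11, 8+7=2, 8+8=3
Distinct residues collected: {0, 1, 2, 3, 7, 8, 9, 11}
|A + B| = 8 (out of 13 total residues).

A + B = {0, 1, 2, 3, 7, 8, 9, 11}


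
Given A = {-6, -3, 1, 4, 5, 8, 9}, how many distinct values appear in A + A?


A + A = {a + a' : a, a' ∈ A}; |A| = 7.
General bounds: 2|A| - 1 ≤ |A + A| ≤ |A|(|A|+1)/2, i.e. 13 ≤ |A + A| ≤ 28.
Lower bound 2|A|-1 is attained iff A is an arithmetic progression.
Enumerate sums a + a' for a ≤ a' (symmetric, so this suffices):
a = -6: -6+-6=-12, -6+-3=-9, -6+1=-5, -6+4=-2, -6+5=-1, -6+8=2, -6+9=3
a = -3: -3+-3=-6, -3+1=-2, -3+4=1, -3+5=2, -3+8=5, -3+9=6
a = 1: 1+1=2, 1+4=5, 1+5=6, 1+8=9, 1+9=10
a = 4: 4+4=8, 4+5=9, 4+8=12, 4+9=13
a = 5: 5+5=10, 5+8=13, 5+9=14
a = 8: 8+8=16, 8+9=17
a = 9: 9+9=18
Distinct sums: {-12, -9, -6, -5, -2, -1, 1, 2, 3, 5, 6, 8, 9, 10, 12, 13, 14, 16, 17, 18}
|A + A| = 20

|A + A| = 20


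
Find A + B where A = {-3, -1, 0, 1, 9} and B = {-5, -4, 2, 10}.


A + B = {a + b : a ∈ A, b ∈ B}.
Enumerate all |A|·|B| = 5·4 = 20 pairs (a, b) and collect distinct sums.
a = -3: -3+-5=-8, -3+-4=-7, -3+2=-1, -3+10=7
a = -1: -1+-5=-6, -1+-4=-5, -1+2=1, -1+10=9
a = 0: 0+-5=-5, 0+-4=-4, 0+2=2, 0+10=10
a = 1: 1+-5=-4, 1+-4=-3, 1+2=3, 1+10=11
a = 9: 9+-5=4, 9+-4=5, 9+2=11, 9+10=19
Collecting distinct sums: A + B = {-8, -7, -6, -5, -4, -3, -1, 1, 2, 3, 4, 5, 7, 9, 10, 11, 19}
|A + B| = 17

A + B = {-8, -7, -6, -5, -4, -3, -1, 1, 2, 3, 4, 5, 7, 9, 10, 11, 19}


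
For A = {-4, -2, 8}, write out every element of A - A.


A - A = {a - a' : a, a' ∈ A}.
Compute a - a' for each ordered pair (a, a'):
a = -4: -4--4=0, -4--2=-2, -4-8=-12
a = -2: -2--4=2, -2--2=0, -2-8=-10
a = 8: 8--4=12, 8--2=10, 8-8=0
Collecting distinct values (and noting 0 appears from a-a):
A - A = {-12, -10, -2, 0, 2, 10, 12}
|A - A| = 7

A - A = {-12, -10, -2, 0, 2, 10, 12}


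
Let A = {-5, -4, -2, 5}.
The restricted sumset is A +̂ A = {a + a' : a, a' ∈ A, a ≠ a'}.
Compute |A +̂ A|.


Restricted sumset: A +̂ A = {a + a' : a ∈ A, a' ∈ A, a ≠ a'}.
Equivalently, take A + A and drop any sum 2a that is achievable ONLY as a + a for a ∈ A (i.e. sums representable only with equal summands).
Enumerate pairs (a, a') with a < a' (symmetric, so each unordered pair gives one sum; this covers all a ≠ a'):
  -5 + -4 = -9
  -5 + -2 = -7
  -5 + 5 = 0
  -4 + -2 = -6
  -4 + 5 = 1
  -2 + 5 = 3
Collected distinct sums: {-9, -7, -6, 0, 1, 3}
|A +̂ A| = 6
(Reference bound: |A +̂ A| ≥ 2|A| - 3 for |A| ≥ 2, with |A| = 4 giving ≥ 5.)

|A +̂ A| = 6


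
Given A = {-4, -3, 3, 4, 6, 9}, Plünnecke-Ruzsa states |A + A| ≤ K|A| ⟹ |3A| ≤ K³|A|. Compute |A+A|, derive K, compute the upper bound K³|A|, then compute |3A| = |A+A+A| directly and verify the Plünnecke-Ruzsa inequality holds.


|A| = 6.
Step 1: Compute A + A by enumerating all 36 pairs.
A + A = {-8, -7, -6, -1, 0, 1, 2, 3, 5, 6, 7, 8, 9, 10, 12, 13, 15, 18}, so |A + A| = 18.
Step 2: Doubling constant K = |A + A|/|A| = 18/6 = 18/6 ≈ 3.0000.
Step 3: Plünnecke-Ruzsa gives |3A| ≤ K³·|A| = (3.0000)³ · 6 ≈ 162.0000.
Step 4: Compute 3A = A + A + A directly by enumerating all triples (a,b,c) ∈ A³; |3A| = 33.
Step 5: Check 33 ≤ 162.0000? Yes ✓.

K = 18/6, Plünnecke-Ruzsa bound K³|A| ≈ 162.0000, |3A| = 33, inequality holds.


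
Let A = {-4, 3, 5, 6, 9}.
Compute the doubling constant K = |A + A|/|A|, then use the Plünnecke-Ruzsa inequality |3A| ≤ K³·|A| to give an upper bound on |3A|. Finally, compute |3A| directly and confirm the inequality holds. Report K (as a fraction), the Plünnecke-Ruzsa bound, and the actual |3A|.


|A| = 5.
Step 1: Compute A + A by enumerating all 25 pairs.
A + A = {-8, -1, 1, 2, 5, 6, 8, 9, 10, 11, 12, 14, 15, 18}, so |A + A| = 14.
Step 2: Doubling constant K = |A + A|/|A| = 14/5 = 14/5 ≈ 2.8000.
Step 3: Plünnecke-Ruzsa gives |3A| ≤ K³·|A| = (2.8000)³ · 5 ≈ 109.7600.
Step 4: Compute 3A = A + A + A directly by enumerating all triples (a,b,c) ∈ A³; |3A| = 27.
Step 5: Check 27 ≤ 109.7600? Yes ✓.

K = 14/5, Plünnecke-Ruzsa bound K³|A| ≈ 109.7600, |3A| = 27, inequality holds.


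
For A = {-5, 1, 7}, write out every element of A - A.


A - A = {a - a' : a, a' ∈ A}.
Compute a - a' for each ordered pair (a, a'):
a = -5: -5--5=0, -5-1=-6, -5-7=-12
a = 1: 1--5=6, 1-1=0, 1-7=-6
a = 7: 7--5=12, 7-1=6, 7-7=0
Collecting distinct values (and noting 0 appears from a-a):
A - A = {-12, -6, 0, 6, 12}
|A - A| = 5

A - A = {-12, -6, 0, 6, 12}


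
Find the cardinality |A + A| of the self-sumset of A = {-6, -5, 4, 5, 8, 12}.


A + A = {a + a' : a, a' ∈ A}; |A| = 6.
General bounds: 2|A| - 1 ≤ |A + A| ≤ |A|(|A|+1)/2, i.e. 11 ≤ |A + A| ≤ 21.
Lower bound 2|A|-1 is attained iff A is an arithmetic progression.
Enumerate sums a + a' for a ≤ a' (symmetric, so this suffices):
a = -6: -6+-6=-12, -6+-5=-11, -6+4=-2, -6+5=-1, -6+8=2, -6+12=6
a = -5: -5+-5=-10, -5+4=-1, -5+5=0, -5+8=3, -5+12=7
a = 4: 4+4=8, 4+5=9, 4+8=12, 4+12=16
a = 5: 5+5=10, 5+8=13, 5+12=17
a = 8: 8+8=16, 8+12=20
a = 12: 12+12=24
Distinct sums: {-12, -11, -10, -2, -1, 0, 2, 3, 6, 7, 8, 9, 10, 12, 13, 16, 17, 20, 24}
|A + A| = 19

|A + A| = 19


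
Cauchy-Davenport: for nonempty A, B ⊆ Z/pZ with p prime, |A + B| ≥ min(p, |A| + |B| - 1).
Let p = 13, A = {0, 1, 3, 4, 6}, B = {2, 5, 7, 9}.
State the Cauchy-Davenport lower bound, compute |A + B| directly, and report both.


Cauchy-Davenport: |A + B| ≥ min(p, |A| + |B| - 1) for A, B nonempty in Z/pZ.
|A| = 5, |B| = 4, p = 13.
CD lower bound = min(13, 5 + 4 - 1) = min(13, 8) = 8.
Compute A + B mod 13 directly:
a = 0: 0+2=2, 0+5=5, 0+7=7, 0+9=9
a = 1: 1+2=3, 1+5=6, 1+7=8, 1+9=10
a = 3: 3+2=5, 3+5=8, 3+7=10, 3+9=12
a = 4: 4+2=6, 4+5=9, 4+7=11, 4+9=0
a = 6: 6+2=8, 6+5=11, 6+7=0, 6+9=2
A + B = {0, 2, 3, 5, 6, 7, 8, 9, 10, 11, 12}, so |A + B| = 11.
Verify: 11 ≥ 8? Yes ✓.

CD lower bound = 8, actual |A + B| = 11.
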